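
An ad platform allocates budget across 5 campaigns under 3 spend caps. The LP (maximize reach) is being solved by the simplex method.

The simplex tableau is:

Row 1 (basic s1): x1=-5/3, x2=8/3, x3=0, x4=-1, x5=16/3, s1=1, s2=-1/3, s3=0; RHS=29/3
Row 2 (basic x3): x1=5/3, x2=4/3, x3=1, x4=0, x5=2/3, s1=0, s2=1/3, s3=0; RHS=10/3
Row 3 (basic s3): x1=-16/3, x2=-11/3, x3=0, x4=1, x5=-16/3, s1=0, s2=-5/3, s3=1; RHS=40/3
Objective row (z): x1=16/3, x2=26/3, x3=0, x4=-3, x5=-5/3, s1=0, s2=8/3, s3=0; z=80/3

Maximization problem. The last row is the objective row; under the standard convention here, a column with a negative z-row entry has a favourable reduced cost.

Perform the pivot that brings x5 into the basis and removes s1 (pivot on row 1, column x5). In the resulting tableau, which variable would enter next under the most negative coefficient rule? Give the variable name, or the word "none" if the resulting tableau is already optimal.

Pivot element 16/3. New z-row = old z-row − (-5/3)·(row 1/(16/3)).
Updated z-row coefficients: x1: 77/16, x2: 19/2, x3: 0, x4: -53/16, x5: 0, s1: 5/16, s2: 41/16, s3: 0.
The most negative is -53/16 in column x4, so x4 would enter next.

x4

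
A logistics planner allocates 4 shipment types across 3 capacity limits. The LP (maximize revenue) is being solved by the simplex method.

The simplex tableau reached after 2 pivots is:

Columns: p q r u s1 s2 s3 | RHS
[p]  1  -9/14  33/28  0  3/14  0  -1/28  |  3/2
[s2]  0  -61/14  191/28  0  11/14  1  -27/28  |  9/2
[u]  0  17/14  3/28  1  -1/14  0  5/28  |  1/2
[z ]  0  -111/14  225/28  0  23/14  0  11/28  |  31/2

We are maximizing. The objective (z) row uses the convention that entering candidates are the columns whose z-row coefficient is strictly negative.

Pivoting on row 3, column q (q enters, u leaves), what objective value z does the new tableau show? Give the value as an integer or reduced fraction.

319/17

Minimum ratio for q: (1/2)/(17/14) = 7/17.
z changes by −(z-row coeff of q)·ratio = −(-111/14)·(7/17) = 111/34.
New z = 31/2 + (111/34) = 319/17.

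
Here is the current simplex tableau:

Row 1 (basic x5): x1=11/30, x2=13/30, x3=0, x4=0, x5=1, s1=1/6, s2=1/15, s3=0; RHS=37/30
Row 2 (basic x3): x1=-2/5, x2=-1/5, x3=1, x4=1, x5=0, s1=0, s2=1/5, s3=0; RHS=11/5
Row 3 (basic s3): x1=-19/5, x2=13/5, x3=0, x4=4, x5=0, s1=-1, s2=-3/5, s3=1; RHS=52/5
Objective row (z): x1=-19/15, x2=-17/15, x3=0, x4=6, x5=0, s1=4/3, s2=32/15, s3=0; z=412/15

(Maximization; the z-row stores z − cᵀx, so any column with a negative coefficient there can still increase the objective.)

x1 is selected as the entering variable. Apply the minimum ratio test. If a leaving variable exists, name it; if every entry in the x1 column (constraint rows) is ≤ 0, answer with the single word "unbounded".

x5

Ratios: row 1 (x5): (37/30)/(11/30) = 37/11; row 2 (x3): entry -2/5 ≤ 0, skip; row 3 (s3): entry -19/5 ≤ 0, skip.
Minimum ratio is in the x5 row, so x5 leaves.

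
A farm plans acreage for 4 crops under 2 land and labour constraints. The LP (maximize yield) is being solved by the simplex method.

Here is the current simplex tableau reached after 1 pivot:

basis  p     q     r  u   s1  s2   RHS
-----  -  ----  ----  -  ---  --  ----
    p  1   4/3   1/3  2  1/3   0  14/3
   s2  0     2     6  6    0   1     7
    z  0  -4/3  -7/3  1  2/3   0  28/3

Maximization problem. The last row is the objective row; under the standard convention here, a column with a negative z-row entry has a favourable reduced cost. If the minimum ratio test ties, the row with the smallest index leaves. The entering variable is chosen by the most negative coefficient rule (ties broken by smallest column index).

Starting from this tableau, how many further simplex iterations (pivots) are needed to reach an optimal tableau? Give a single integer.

2

pivot: r in, s2 out → z = 217/18
pivot: q in, p out → z = 14
No improving column remains; optimal.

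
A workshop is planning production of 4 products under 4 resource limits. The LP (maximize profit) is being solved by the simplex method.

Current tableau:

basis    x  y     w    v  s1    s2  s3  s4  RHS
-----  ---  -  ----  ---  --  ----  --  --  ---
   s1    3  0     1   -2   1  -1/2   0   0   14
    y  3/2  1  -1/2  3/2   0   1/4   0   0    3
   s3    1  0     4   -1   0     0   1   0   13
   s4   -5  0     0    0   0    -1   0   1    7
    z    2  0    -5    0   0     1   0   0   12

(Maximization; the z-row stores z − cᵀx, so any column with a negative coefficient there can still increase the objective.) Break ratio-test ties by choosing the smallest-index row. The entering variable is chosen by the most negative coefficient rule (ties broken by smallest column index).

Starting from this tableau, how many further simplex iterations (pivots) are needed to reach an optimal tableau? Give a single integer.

2

pivot: w in, s3 out → z = 113/4
pivot: v in, y out → z = 357/11
No improving column remains; optimal.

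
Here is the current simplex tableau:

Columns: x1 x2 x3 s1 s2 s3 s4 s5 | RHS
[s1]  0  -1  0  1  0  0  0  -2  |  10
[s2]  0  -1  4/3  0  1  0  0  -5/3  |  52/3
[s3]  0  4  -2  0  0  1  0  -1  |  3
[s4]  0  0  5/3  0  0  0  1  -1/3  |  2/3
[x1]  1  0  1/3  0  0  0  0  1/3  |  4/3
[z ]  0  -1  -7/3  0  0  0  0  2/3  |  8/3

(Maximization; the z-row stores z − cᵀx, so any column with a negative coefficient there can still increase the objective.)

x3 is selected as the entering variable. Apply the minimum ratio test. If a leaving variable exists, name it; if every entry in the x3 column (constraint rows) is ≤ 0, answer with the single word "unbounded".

s4

Ratios: row 1 (s1): entry 0 ≤ 0, skip; row 2 (s2): (52/3)/(4/3) = 13; row 3 (s3): entry -2 ≤ 0, skip; row 4 (s4): (2/3)/(5/3) = 2/5; row 5 (x1): (4/3)/(1/3) = 4.
Minimum ratio is in the s4 row, so s4 leaves.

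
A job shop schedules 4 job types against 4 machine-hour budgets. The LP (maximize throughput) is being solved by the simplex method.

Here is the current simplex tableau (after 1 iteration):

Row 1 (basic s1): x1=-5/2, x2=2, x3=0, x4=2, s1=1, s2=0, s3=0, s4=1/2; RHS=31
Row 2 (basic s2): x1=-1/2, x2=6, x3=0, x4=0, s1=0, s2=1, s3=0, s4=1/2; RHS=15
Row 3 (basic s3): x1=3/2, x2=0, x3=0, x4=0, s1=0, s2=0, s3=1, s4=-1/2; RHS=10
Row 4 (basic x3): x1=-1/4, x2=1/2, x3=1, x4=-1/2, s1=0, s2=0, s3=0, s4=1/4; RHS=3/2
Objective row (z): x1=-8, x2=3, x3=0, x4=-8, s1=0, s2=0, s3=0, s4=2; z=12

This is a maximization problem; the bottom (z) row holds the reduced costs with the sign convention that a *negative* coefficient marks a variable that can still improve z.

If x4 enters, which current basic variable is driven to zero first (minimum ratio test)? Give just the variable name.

s1

Ratios: row 1 (s1): 31/2 = 31/2; row 2 (s2): entry 0 ≤ 0, skip; row 3 (s3): entry 0 ≤ 0, skip; row 4 (x3): entry -1/2 ≤ 0, skip.
Minimum ratio 31/2 is in the s1 row, so s1 leaves.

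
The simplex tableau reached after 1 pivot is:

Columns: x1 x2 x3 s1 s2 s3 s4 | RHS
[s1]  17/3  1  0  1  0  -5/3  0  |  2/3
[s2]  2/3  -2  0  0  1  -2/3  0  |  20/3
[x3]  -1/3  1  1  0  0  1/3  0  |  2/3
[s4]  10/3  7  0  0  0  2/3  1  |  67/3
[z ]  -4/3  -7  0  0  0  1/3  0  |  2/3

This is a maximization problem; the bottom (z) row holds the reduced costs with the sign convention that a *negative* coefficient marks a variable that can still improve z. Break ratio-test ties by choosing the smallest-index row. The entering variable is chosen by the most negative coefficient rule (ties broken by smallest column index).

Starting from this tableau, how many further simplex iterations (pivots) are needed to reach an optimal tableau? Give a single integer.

2

pivot: x2 in, s1 out → z = 16/3
pivot: s3 in, x3 out → z = 16/3
No improving column remains; optimal.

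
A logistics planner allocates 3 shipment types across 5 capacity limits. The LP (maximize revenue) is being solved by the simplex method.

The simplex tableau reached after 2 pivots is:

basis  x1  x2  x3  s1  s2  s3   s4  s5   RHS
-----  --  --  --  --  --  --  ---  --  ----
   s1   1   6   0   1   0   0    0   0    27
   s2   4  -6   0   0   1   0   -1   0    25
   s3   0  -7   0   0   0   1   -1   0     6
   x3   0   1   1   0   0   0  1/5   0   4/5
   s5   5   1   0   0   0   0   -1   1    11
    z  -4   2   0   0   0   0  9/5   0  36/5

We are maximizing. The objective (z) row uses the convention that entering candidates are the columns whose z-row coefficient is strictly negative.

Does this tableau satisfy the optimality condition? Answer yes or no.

no

Column x1 has objective-row coefficient -4, which is negative; an improving pivot exists, so not yet optimal.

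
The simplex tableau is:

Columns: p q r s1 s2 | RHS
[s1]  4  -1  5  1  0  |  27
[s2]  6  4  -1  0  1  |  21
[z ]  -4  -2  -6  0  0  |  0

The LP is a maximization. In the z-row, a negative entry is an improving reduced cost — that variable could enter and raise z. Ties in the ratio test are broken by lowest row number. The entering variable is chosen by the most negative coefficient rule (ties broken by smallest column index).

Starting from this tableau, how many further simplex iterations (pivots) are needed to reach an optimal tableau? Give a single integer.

2

pivot: r in, s1 out → z = 162/5
pivot: q in, s2 out → z = 1038/19
No improving column remains; optimal.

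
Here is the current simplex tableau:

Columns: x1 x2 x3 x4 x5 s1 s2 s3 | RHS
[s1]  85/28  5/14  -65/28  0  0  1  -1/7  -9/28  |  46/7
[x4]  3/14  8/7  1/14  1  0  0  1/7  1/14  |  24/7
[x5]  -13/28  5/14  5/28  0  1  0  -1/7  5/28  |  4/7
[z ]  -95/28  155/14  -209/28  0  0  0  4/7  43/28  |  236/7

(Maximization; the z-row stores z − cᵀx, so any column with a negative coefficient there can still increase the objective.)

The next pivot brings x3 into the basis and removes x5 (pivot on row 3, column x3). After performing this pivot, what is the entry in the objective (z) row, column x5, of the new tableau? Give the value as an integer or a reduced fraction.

Pivot element is row 3, column x3: 5/28.
Normalize row 3: new (row 3, x5) = 1/(5/28) = 28/5.
z-row ← z-row − (-209/28)·(new row 3): 0 − (-209/28)·(28/5) = 209/5.

209/5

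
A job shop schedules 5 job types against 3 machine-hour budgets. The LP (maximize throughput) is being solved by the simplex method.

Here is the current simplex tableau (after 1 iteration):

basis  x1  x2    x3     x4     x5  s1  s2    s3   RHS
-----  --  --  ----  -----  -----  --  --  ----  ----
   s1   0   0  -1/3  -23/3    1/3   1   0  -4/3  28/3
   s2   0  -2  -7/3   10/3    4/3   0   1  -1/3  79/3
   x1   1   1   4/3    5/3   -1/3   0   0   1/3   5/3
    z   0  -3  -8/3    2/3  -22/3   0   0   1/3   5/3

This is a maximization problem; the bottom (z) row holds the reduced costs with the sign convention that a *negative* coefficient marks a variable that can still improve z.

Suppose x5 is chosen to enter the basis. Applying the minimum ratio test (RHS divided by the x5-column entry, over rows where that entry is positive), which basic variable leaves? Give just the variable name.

s2

Ratios: row 1 (s1): (28/3)/(1/3) = 28; row 2 (s2): (79/3)/(4/3) = 79/4; row 3 (x1): entry -1/3 ≤ 0, skip.
Minimum ratio 79/4 is in the s2 row, so s2 leaves.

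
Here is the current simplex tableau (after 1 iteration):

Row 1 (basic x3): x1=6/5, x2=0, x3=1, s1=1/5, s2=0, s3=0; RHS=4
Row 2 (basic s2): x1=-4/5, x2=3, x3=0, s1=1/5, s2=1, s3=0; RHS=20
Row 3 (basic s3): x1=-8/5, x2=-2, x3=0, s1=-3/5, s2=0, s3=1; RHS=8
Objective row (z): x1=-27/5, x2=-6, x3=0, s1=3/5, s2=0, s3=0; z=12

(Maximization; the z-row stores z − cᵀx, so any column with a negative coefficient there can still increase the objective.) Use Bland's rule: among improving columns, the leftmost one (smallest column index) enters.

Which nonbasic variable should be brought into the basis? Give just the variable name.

Objective-row coefficients: x1: -27/5, x2: -6, x3: 0, s1: 3/5, s2: 0, s3: 0.
Improving columns: x1, x2. Bland's rule picks the smallest column index → x1.

x1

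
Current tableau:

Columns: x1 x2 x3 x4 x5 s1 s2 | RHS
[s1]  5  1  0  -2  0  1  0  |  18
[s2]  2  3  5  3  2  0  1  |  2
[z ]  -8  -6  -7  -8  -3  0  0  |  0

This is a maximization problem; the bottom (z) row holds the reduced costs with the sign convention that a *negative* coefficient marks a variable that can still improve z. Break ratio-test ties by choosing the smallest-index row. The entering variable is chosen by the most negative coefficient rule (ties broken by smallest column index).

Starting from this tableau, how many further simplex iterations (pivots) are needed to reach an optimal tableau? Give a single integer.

1

pivot: x1 in, s2 out → z = 8
No improving column remains; optimal.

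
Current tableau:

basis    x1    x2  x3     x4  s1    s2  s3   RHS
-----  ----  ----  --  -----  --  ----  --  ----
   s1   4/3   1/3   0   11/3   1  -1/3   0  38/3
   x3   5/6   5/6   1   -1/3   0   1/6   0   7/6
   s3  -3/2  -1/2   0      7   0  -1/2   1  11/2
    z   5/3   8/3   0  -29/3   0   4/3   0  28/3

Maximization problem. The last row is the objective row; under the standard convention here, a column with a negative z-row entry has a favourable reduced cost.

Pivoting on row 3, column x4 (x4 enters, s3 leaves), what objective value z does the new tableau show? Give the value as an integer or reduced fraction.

237/14

Minimum ratio for x4: (11/2)/7 = 11/14.
z changes by −(z-row coeff of x4)·ratio = −(-29/3)·(11/14) = 319/42.
New z = 28/3 + (319/42) = 237/14.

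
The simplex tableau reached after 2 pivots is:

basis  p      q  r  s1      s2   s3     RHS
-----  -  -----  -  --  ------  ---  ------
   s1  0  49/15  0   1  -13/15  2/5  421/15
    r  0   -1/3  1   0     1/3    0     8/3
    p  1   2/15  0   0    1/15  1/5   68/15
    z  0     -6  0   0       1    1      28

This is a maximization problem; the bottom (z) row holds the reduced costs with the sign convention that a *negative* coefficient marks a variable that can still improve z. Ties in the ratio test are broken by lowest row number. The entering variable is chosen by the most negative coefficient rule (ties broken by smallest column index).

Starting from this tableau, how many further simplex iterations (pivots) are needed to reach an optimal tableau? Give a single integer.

pivot: q in, s1 out → z = 3898/49
pivot: s2 in, r out → z = 1115/12
No improving column remains; optimal.

2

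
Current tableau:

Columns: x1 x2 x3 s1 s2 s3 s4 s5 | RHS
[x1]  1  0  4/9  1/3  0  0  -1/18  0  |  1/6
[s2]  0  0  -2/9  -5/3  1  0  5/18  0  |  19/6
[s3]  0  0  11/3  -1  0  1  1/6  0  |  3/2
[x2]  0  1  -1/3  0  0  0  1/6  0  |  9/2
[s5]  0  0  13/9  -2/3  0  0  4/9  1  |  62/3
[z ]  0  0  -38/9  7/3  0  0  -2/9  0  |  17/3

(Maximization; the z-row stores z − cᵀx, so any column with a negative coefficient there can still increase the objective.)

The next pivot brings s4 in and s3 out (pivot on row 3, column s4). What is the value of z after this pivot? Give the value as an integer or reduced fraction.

23/3

Minimum ratio for s4: (3/2)/(1/6) = 9.
z changes by −(z-row coeff of s4)·ratio = −(-2/9)·9 = 2.
New z = 17/3 + 2 = 23/3.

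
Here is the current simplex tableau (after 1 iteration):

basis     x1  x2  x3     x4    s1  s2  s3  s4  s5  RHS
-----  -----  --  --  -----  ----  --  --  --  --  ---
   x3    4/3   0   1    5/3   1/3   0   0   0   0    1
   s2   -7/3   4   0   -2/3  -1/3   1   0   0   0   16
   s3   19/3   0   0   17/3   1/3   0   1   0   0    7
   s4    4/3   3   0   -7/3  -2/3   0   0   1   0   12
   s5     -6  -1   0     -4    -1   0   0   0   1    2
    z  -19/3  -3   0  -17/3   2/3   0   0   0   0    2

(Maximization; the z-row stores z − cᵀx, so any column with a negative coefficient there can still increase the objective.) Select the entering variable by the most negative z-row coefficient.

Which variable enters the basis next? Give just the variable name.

x1

Objective-row coefficients: x1: -19/3, x2: -3, x3: 0, x4: -17/3, s1: 2/3, s2: 0, s3: 0, s4: 0, s5: 0.
The most negative is -19/3 in column x1, so x1 enters.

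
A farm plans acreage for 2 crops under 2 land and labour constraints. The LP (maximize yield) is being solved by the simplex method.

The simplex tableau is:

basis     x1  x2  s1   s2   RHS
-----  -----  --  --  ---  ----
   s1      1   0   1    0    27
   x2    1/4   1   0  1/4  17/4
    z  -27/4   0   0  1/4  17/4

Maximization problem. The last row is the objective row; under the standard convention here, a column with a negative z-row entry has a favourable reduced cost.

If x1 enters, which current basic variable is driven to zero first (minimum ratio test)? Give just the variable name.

x2

Ratios: row 1 (s1): 27/1 = 27; row 2 (x2): (17/4)/(1/4) = 17.
Minimum ratio 17 is in the x2 row, so x2 leaves.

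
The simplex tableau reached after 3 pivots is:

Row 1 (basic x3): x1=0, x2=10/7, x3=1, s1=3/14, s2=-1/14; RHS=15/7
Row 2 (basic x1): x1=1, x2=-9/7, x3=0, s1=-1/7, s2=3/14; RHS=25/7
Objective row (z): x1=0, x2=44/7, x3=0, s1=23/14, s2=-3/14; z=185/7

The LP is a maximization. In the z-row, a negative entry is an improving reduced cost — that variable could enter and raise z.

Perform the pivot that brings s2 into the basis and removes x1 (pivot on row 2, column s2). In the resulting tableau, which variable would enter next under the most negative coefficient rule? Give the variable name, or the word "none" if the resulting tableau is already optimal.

Pivot element 3/14. New z-row = old z-row − (-3/14)·(row 2/(3/14)).
Updated z-row coefficients: x1: 1, x2: 5, x3: 0, s1: 3/2, s2: 0.
No coefficient is strictly negative; the tableau after this pivot is optimal.

none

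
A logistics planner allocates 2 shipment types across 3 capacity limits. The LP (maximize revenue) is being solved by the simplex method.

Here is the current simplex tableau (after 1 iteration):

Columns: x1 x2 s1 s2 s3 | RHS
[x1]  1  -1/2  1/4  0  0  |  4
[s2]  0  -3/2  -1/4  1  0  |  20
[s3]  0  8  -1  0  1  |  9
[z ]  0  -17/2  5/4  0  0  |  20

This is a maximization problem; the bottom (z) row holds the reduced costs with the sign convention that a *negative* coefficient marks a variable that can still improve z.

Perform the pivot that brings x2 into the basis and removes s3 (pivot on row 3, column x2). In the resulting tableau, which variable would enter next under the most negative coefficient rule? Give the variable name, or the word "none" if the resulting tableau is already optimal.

Pivot element 8. New z-row = old z-row − (-17/2)·(row 3/8).
Updated z-row coefficients: x1: 0, x2: 0, s1: 3/16, s2: 0, s3: 17/16.
No coefficient is strictly negative; the tableau after this pivot is optimal.

none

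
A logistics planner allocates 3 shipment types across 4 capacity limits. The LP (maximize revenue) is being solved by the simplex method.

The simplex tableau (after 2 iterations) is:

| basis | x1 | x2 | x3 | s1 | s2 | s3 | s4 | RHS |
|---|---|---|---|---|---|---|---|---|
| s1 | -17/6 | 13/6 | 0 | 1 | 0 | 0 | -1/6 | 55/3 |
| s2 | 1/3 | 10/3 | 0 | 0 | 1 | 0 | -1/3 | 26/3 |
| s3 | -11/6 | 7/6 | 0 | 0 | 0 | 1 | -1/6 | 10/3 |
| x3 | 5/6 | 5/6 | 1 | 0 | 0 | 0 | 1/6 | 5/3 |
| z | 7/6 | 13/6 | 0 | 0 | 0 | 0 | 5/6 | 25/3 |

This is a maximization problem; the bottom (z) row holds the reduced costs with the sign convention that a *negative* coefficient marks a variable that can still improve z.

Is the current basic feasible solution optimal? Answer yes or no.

yes

No objective-row coefficient is strictly negative, so no entering variable exists; the tableau is optimal.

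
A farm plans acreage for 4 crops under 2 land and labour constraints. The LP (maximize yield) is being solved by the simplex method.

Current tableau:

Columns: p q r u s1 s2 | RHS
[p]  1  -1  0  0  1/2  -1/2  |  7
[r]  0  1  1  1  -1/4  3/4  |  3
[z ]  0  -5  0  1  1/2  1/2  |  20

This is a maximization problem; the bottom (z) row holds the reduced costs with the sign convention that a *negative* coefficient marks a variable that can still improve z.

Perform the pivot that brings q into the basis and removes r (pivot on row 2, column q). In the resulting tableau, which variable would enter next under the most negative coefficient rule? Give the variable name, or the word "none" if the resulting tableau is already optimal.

Pivot element 1. New z-row = old z-row − (-5)·(row 2/1).
Updated z-row coefficients: p: 0, q: 0, r: 5, u: 6, s1: -3/4, s2: 17/4.
The most negative is -3/4 in column s1, so s1 would enter next.

s1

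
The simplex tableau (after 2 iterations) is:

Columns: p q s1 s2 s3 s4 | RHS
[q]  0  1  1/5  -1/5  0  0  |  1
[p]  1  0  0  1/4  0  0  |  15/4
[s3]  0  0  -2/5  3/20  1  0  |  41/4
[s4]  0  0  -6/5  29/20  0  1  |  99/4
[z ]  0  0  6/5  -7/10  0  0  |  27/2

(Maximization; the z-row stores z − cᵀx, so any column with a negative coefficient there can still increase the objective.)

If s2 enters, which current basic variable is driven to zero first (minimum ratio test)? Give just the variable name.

Ratios: row 1 (q): entry -1/5 ≤ 0, skip; row 2 (p): (15/4)/(1/4) = 15; row 3 (s3): (41/4)/(3/20) = 205/3; row 4 (s4): (99/4)/(29/20) = 495/29.
Minimum ratio 15 is in the p row, so p leaves.

p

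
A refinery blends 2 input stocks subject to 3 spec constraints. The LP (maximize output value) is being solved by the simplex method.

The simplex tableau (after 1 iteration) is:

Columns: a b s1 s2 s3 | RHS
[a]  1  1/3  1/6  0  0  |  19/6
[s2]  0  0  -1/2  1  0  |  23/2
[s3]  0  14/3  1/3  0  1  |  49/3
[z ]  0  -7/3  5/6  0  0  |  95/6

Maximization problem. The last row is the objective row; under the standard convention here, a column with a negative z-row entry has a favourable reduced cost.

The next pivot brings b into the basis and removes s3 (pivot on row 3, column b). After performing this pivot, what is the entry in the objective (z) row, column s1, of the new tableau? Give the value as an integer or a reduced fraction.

1

Pivot element is row 3, column b: 14/3.
Normalize row 3: new (row 3, s1) = (1/3)/(14/3) = 1/14.
z-row ← z-row − (-7/3)·(new row 3): 5/6 − (-7/3)·(1/14) = 1.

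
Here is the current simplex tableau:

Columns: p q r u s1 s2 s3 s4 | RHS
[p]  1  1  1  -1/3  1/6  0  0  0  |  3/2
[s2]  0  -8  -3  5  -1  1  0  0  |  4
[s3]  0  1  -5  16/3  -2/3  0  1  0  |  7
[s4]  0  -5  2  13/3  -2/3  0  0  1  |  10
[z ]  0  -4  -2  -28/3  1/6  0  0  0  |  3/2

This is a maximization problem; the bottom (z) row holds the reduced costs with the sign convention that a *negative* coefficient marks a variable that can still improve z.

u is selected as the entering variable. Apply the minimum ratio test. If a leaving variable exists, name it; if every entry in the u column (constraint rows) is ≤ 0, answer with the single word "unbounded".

Ratios: row 1 (p): entry -1/3 ≤ 0, skip; row 2 (s2): 4/5 = 4/5; row 3 (s3): 7/(16/3) = 21/16; row 4 (s4): 10/(13/3) = 30/13.
Minimum ratio is in the s2 row, so s2 leaves.

s2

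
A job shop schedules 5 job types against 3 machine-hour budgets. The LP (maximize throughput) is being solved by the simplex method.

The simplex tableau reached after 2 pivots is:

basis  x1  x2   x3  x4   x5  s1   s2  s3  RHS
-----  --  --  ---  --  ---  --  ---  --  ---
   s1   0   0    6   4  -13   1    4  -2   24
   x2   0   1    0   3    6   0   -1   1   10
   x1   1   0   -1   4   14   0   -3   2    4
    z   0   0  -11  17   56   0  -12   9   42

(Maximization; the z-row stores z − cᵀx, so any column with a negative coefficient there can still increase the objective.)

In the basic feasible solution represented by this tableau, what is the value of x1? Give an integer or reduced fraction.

x1 is basic (row 3); its value is the RHS of that row: 4.

4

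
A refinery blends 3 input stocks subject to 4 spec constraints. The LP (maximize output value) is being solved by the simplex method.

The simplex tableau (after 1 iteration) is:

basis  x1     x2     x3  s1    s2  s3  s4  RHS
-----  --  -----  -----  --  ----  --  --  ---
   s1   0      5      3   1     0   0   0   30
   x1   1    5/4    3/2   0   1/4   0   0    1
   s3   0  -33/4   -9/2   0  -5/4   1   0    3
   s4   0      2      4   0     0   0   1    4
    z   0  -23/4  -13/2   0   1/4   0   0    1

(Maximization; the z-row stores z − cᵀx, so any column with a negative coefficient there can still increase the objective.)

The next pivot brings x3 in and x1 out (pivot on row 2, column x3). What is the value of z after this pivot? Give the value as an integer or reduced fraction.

16/3

Minimum ratio for x3: 1/(3/2) = 2/3.
z changes by −(z-row coeff of x3)·ratio = −(-13/2)·(2/3) = 13/3.
New z = 1 + (13/3) = 16/3.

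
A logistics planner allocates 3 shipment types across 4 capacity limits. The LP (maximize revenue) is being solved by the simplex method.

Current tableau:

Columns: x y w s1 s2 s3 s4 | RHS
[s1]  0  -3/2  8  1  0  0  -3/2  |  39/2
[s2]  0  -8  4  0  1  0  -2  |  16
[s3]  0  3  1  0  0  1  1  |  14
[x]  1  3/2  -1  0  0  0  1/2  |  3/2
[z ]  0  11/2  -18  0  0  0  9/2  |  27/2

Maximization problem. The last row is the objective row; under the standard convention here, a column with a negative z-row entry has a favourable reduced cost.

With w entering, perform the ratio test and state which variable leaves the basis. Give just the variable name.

Ratios: row 1 (s1): (39/2)/8 = 39/16; row 2 (s2): 16/4 = 4; row 3 (s3): 14/1 = 14; row 4 (x): entry -1 ≤ 0, skip.
Minimum ratio 39/16 is in the s1 row, so s1 leaves.

s1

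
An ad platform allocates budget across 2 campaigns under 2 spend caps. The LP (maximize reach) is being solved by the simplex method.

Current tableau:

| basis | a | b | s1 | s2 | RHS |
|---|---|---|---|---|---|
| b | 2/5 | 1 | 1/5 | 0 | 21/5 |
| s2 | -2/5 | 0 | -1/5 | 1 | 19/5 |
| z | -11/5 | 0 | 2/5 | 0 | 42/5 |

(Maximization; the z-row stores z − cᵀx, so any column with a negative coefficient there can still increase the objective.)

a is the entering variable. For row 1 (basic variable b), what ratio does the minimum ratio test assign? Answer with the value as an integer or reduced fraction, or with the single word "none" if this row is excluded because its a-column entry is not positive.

Ratio = RHS / (a entry) = (21/5) / (2/5) = 21/2.

21/2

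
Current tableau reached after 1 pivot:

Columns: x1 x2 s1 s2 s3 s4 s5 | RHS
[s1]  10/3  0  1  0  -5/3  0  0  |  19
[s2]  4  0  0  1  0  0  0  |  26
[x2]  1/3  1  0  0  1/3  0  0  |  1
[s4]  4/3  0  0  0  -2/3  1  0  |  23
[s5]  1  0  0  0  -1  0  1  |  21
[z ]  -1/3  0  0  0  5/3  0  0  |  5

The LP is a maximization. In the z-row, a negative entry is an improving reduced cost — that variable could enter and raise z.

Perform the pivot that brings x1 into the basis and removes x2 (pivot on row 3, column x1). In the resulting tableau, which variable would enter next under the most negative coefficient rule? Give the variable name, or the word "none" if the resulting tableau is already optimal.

Pivot element 1/3. New z-row = old z-row − (-1/3)·(row 3/(1/3)).
Updated z-row coefficients: x1: 0, x2: 1, s1: 0, s2: 0, s3: 2, s4: 0, s5: 0.
No coefficient is strictly negative; the tableau after this pivot is optimal.

none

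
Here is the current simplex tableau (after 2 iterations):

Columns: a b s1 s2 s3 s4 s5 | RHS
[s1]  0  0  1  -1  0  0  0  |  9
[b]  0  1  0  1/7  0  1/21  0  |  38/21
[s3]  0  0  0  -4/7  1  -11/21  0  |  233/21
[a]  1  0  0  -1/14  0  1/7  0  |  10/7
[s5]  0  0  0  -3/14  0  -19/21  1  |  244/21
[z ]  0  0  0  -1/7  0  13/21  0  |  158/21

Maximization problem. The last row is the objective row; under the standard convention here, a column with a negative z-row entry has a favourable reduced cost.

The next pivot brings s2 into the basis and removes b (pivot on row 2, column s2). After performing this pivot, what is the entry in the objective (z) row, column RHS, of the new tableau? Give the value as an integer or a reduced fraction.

Pivot element is row 2, column s2: 1/7.
Normalize row 2: new (row 2, RHS) = (38/21)/(1/7) = 38/3.
z-row ← z-row − (-1/7)·(new row 2): 158/21 − (-1/7)·(38/3) = 28/3.

28/3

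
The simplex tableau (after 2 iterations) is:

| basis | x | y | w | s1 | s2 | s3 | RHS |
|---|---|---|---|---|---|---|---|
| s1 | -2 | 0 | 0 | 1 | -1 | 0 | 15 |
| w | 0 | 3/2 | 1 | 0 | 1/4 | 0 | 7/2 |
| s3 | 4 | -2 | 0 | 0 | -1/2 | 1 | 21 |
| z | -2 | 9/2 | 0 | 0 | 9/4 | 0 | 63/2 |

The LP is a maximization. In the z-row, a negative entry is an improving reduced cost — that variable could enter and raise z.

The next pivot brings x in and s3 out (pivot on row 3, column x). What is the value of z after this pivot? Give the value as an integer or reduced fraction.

Minimum ratio for x: 21/4 = 21/4.
z changes by −(z-row coeff of x)·ratio = −(-2)·(21/4) = 21/2.
New z = 63/2 + (21/2) = 42.

42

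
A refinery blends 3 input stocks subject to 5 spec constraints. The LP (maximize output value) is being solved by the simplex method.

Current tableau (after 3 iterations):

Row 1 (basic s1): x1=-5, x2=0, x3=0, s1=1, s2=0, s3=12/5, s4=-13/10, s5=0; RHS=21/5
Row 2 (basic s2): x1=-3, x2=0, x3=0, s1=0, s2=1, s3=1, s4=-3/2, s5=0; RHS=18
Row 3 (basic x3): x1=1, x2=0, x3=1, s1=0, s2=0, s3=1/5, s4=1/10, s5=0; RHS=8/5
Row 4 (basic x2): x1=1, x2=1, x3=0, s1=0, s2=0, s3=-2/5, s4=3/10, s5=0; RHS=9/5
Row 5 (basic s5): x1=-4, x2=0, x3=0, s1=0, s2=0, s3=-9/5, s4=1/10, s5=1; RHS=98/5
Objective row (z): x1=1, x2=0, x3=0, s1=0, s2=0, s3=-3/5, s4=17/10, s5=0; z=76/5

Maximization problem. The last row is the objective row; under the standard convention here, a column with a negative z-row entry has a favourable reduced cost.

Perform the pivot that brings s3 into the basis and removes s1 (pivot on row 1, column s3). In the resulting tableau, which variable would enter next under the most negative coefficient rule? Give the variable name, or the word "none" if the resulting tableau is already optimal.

Pivot element 12/5. New z-row = old z-row − (-3/5)·(row 1/(12/5)).
Updated z-row coefficients: x1: -1/4, x2: 0, x3: 0, s1: 1/4, s2: 0, s3: 0, s4: 11/8, s5: 0.
The most negative is -1/4 in column x1, so x1 would enter next.

x1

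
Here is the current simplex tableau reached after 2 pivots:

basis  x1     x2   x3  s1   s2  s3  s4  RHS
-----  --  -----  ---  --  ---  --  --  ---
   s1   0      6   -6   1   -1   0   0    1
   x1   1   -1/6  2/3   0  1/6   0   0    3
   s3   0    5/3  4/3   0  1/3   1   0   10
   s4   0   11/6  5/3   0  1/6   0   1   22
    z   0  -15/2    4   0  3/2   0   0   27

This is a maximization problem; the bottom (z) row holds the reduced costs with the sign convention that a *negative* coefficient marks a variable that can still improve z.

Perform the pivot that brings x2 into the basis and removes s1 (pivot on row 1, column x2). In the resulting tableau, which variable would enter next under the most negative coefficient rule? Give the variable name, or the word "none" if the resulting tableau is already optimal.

x3

Pivot element 6. New z-row = old z-row − (-15/2)·(row 1/6).
Updated z-row coefficients: x1: 0, x2: 0, x3: -7/2, s1: 5/4, s2: 1/4, s3: 0, s4: 0.
The most negative is -7/2 in column x3, so x3 would enter next.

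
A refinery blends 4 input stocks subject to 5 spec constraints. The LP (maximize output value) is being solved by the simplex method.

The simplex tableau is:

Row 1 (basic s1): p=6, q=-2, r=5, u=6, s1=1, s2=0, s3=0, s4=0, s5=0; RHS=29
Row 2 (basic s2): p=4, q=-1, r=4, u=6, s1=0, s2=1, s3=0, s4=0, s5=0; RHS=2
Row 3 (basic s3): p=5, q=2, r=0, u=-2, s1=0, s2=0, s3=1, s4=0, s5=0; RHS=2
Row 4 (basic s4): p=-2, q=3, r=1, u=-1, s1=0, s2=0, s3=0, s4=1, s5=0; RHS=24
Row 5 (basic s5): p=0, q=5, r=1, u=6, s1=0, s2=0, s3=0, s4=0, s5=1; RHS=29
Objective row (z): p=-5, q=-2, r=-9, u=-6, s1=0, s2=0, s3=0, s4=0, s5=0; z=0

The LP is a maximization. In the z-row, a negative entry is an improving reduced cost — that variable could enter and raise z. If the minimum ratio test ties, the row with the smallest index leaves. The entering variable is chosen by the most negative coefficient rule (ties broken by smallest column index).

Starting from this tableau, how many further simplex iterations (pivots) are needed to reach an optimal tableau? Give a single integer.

pivot: r in, s2 out → z = 9/2
pivot: q in, s3 out → z = 35/4
No improving column remains; optimal.

2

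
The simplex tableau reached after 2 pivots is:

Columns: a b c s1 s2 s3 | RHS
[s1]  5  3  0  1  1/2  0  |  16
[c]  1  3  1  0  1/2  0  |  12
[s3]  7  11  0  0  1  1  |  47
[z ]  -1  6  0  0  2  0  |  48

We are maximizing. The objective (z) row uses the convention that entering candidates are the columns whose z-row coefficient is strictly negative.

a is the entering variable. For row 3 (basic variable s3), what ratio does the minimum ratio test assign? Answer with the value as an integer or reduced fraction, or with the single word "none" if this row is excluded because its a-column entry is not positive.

47/7

Ratio = RHS / (a entry) = 47 / 7 = 47/7.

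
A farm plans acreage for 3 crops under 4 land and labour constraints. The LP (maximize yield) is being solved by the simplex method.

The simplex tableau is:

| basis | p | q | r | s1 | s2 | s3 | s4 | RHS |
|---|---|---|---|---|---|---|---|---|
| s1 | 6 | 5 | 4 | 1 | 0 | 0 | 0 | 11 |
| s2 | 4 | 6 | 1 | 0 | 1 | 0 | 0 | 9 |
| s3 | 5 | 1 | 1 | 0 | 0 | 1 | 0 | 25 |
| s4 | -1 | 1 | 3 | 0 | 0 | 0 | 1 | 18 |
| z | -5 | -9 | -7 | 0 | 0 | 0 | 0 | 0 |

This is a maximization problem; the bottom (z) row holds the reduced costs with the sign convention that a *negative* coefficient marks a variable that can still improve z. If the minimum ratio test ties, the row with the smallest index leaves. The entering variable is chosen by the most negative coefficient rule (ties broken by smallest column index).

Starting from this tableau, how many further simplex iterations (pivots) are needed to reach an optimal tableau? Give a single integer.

pivot: q in, s2 out → z = 27/2
pivot: r in, s1 out → z = 372/19
No improving column remains; optimal.

2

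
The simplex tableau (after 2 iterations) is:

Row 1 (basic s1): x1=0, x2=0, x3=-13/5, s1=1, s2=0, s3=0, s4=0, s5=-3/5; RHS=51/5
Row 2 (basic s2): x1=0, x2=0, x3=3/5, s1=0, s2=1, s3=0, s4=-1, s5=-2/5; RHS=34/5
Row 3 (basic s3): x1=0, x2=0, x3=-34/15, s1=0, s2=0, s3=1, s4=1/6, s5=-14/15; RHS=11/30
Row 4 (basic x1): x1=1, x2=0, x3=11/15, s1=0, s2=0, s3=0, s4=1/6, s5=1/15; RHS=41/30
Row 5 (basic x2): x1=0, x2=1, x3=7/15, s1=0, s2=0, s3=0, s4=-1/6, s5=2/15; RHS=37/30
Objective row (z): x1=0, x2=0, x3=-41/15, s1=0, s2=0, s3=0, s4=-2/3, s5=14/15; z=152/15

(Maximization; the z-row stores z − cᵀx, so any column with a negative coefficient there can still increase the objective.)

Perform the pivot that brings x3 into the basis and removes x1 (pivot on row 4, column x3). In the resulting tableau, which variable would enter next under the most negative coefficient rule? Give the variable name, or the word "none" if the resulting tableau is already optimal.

s4

Pivot element 11/15. New z-row = old z-row − (-41/15)·(row 4/(11/15)).
Updated z-row coefficients: x1: 41/11, x2: 0, x3: 0, s1: 0, s2: 0, s3: 0, s4: -1/22, s5: 13/11.
The most negative is -1/22 in column s4, so s4 would enter next.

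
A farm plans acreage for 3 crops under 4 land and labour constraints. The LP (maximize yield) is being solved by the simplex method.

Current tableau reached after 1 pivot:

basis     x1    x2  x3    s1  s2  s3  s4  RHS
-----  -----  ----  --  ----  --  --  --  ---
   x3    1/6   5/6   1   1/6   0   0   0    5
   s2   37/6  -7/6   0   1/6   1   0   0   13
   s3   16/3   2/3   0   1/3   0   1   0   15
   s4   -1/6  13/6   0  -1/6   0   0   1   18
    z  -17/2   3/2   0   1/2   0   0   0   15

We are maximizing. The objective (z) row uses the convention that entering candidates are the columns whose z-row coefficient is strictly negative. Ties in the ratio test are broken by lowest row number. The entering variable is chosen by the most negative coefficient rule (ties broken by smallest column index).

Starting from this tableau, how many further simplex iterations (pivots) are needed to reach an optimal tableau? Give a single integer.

pivot: x1 in, s2 out → z = 1218/37
pivot: x2 in, s3 out → z = 1028/31
No improving column remains; optimal.

2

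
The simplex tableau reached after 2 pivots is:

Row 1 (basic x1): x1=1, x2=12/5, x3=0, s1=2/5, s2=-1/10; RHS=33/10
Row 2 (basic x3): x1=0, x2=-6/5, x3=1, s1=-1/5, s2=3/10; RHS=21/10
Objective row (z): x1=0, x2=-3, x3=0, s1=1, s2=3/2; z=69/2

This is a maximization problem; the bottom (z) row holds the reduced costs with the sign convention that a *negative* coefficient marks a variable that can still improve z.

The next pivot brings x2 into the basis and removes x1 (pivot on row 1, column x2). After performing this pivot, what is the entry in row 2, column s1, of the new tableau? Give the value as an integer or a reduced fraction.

Pivot element is row 1, column x2: 12/5.
Normalize row 1: new (row 1, s1) = (2/5)/(12/5) = 1/6.
row 2 ← row 2 − (-6/5)·(new row 1): -1/5 − (-6/5)·(1/6) = 0.

0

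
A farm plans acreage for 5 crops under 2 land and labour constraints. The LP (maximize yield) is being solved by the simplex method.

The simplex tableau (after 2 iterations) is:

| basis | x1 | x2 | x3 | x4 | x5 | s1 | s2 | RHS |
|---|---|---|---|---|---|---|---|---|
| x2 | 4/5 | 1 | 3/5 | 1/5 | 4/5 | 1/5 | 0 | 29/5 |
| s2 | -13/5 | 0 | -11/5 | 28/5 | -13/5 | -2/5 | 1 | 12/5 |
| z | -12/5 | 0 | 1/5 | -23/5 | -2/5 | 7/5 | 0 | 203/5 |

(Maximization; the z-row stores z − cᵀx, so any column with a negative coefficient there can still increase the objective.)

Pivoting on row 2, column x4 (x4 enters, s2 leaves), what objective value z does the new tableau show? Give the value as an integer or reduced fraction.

Minimum ratio for x4: (12/5)/(28/5) = 3/7.
z changes by −(z-row coeff of x4)·ratio = −(-23/5)·(3/7) = 69/35.
New z = 203/5 + (69/35) = 298/7.

298/7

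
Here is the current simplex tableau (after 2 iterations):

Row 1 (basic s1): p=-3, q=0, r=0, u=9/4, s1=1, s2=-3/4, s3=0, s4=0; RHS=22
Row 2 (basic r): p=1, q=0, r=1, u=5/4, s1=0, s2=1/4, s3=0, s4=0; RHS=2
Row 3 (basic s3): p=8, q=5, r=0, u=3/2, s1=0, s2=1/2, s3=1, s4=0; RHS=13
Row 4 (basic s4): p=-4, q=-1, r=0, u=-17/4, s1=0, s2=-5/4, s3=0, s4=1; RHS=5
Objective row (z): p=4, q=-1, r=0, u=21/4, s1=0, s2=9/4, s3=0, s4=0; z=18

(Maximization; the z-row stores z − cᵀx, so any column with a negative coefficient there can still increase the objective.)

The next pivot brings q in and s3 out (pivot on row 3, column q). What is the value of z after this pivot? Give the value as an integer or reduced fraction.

Minimum ratio for q: 13/5 = 13/5.
z changes by −(z-row coeff of q)·ratio = −(-1)·(13/5) = 13/5.
New z = 18 + (13/5) = 103/5.

103/5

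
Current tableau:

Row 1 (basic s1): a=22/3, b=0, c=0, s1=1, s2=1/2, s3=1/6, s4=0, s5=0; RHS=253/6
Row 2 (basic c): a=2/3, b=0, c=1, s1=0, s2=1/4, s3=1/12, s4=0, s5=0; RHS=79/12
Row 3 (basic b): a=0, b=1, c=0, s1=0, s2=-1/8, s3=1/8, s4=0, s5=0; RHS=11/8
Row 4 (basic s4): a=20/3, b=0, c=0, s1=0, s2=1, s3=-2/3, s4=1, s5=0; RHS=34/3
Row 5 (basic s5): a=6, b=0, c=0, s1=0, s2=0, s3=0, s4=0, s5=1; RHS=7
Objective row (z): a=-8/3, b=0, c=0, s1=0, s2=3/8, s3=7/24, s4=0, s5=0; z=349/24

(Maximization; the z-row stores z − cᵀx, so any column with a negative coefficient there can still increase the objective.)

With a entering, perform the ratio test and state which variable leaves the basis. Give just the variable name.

s5

Ratios: row 1 (s1): (253/6)/(22/3) = 23/4; row 2 (c): (79/12)/(2/3) = 79/8; row 3 (b): entry 0 ≤ 0, skip; row 4 (s4): (34/3)/(20/3) = 17/10; row 5 (s5): 7/6 = 7/6.
Minimum ratio 7/6 is in the s5 row, so s5 leaves.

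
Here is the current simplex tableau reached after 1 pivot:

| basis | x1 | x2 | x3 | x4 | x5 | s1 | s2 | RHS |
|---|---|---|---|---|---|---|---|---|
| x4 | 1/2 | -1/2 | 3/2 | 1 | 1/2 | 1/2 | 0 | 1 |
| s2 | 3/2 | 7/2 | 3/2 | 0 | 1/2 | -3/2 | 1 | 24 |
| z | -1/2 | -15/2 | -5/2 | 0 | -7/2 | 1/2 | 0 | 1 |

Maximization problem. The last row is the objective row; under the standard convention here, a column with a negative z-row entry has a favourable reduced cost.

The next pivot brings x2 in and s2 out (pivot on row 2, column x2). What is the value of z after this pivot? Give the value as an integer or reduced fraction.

Minimum ratio for x2: 24/(7/2) = 48/7.
z changes by −(z-row coeff of x2)·ratio = −(-15/2)·(48/7) = 360/7.
New z = 1 + (360/7) = 367/7.

367/7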